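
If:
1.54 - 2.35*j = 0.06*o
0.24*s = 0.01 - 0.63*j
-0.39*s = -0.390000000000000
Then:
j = -0.37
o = 39.97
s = 1.00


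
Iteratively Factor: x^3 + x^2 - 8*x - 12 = (x + 2)*(x^2 - x - 6) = (x + 2)^2*(x - 3)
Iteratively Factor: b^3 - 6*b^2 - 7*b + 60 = (b - 4)*(b^2 - 2*b - 15) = (b - 4)*(b + 3)*(b - 5)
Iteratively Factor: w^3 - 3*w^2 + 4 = (w + 1)*(w^2 - 4*w + 4) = (w - 2)*(w + 1)*(w - 2)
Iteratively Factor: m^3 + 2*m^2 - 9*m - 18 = (m + 3)*(m^2 - m - 6) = (m - 3)*(m + 3)*(m + 2)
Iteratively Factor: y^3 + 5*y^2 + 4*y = (y + 1)*(y^2 + 4*y) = (y + 1)*(y + 4)*(y)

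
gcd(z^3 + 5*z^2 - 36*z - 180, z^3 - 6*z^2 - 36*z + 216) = z^2 - 36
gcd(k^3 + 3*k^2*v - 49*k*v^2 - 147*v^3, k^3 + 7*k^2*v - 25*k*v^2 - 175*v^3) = k + 7*v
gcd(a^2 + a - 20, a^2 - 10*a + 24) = a - 4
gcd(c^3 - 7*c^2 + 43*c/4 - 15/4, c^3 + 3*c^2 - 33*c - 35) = c - 5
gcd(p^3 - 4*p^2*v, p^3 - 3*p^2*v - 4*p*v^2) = p^2 - 4*p*v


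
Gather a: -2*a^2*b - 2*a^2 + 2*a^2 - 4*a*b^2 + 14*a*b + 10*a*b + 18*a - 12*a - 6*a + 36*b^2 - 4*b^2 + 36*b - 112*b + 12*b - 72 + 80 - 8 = -2*a^2*b + a*(-4*b^2 + 24*b) + 32*b^2 - 64*b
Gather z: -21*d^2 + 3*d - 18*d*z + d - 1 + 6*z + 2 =-21*d^2 + 4*d + z*(6 - 18*d) + 1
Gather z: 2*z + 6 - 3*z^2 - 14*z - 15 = -3*z^2 - 12*z - 9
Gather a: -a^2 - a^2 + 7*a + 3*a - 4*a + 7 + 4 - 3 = -2*a^2 + 6*a + 8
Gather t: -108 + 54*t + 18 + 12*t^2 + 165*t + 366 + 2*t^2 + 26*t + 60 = 14*t^2 + 245*t + 336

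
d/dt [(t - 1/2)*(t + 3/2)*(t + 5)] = 3*t^2 + 12*t + 17/4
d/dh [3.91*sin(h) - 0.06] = 3.91*cos(h)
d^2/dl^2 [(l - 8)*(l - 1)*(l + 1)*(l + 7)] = 12*l^2 - 6*l - 114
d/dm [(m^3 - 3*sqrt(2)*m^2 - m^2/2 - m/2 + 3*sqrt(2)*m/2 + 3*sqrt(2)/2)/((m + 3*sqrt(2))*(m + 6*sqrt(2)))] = (m^4 + 18*sqrt(2)*m^3 - 6*sqrt(2)*m^2 + 109*m^2/2 - 219*sqrt(2)*m - 36*m - 45 + 54*sqrt(2))/(m^4 + 18*sqrt(2)*m^3 + 234*m^2 + 648*sqrt(2)*m + 1296)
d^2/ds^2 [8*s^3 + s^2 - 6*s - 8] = 48*s + 2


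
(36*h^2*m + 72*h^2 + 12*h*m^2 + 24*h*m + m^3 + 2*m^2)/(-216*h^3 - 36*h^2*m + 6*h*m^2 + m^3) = (-m - 2)/(6*h - m)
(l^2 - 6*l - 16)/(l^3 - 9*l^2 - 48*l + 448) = (l + 2)/(l^2 - l - 56)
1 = 1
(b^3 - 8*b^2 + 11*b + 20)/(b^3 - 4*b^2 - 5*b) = (b - 4)/b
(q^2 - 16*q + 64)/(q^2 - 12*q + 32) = (q - 8)/(q - 4)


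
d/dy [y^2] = 2*y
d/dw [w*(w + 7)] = 2*w + 7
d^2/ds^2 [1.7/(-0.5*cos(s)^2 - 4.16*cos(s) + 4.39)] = (1.7*(1 - cos(s)^2)^2 + 10.608*cos(s)^3 + 45.19552*cos(s)^2 + 9.83007999999999*cos(s) - 68.00204)/(0.5*cos(s)^2 + 4.16*cos(s) - 4.39)^3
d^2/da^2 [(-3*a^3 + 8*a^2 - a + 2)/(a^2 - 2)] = 2*(-7*a^3 + 54*a^2 - 42*a + 36)/(a^6 - 6*a^4 + 12*a^2 - 8)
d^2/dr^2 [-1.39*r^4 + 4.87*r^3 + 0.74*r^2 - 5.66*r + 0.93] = -16.68*r^2 + 29.22*r + 1.48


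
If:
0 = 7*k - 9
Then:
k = 9/7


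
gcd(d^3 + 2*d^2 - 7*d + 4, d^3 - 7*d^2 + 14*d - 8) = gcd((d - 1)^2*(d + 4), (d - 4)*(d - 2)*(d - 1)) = d - 1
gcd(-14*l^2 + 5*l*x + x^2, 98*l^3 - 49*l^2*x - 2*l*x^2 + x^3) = -14*l^2 + 5*l*x + x^2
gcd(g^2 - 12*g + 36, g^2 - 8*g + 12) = g - 6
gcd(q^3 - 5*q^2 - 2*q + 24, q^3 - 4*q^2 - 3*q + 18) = q^2 - q - 6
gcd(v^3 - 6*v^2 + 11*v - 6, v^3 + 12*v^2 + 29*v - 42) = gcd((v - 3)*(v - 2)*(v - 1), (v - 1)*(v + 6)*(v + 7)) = v - 1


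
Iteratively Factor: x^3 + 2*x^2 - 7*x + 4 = (x - 1)*(x^2 + 3*x - 4) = (x - 1)*(x + 4)*(x - 1)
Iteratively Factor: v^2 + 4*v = (v)*(v + 4)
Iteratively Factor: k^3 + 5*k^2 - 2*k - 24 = (k + 4)*(k^2 + k - 6) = (k + 3)*(k + 4)*(k - 2)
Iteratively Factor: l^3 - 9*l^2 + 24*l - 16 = (l - 4)*(l^2 - 5*l + 4) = (l - 4)^2*(l - 1)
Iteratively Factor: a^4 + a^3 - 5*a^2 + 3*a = (a)*(a^3 + a^2 - 5*a + 3) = a*(a - 1)*(a^2 + 2*a - 3) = a*(a - 1)^2*(a + 3)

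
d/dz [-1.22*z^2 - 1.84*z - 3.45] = -2.44*z - 1.84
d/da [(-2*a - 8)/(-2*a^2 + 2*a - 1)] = 2*(-2*a^2 - 16*a + 9)/(4*a^4 - 8*a^3 + 8*a^2 - 4*a + 1)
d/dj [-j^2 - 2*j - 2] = -2*j - 2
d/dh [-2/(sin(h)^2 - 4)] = 4*sin(h)*cos(h)/(sin(h)^2 - 4)^2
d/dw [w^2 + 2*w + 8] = 2*w + 2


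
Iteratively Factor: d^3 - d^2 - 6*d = (d)*(d^2 - d - 6) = d*(d - 3)*(d + 2)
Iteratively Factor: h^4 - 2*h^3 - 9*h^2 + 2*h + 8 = (h - 1)*(h^3 - h^2 - 10*h - 8) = (h - 4)*(h - 1)*(h^2 + 3*h + 2) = (h - 4)*(h - 1)*(h + 1)*(h + 2)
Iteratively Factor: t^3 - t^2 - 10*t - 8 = (t + 2)*(t^2 - 3*t - 4) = (t + 1)*(t + 2)*(t - 4)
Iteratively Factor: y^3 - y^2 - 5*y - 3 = (y + 1)*(y^2 - 2*y - 3) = (y + 1)^2*(y - 3)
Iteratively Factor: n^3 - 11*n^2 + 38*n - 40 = (n - 5)*(n^2 - 6*n + 8) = (n - 5)*(n - 4)*(n - 2)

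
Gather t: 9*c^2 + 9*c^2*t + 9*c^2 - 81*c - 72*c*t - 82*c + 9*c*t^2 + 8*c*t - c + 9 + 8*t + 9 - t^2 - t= 18*c^2 - 164*c + t^2*(9*c - 1) + t*(9*c^2 - 64*c + 7) + 18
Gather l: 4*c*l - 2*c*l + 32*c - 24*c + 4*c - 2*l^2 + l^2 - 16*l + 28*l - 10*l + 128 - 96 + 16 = 12*c - l^2 + l*(2*c + 2) + 48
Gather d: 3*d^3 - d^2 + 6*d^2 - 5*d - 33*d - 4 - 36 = 3*d^3 + 5*d^2 - 38*d - 40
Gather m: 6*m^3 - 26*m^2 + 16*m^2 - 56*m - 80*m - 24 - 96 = 6*m^3 - 10*m^2 - 136*m - 120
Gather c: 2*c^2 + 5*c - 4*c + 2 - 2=2*c^2 + c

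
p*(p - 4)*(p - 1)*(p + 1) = p^4 - 4*p^3 - p^2 + 4*p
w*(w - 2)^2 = w^3 - 4*w^2 + 4*w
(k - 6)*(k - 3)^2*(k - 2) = k^4 - 14*k^3 + 69*k^2 - 144*k + 108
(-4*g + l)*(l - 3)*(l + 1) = -4*g*l^2 + 8*g*l + 12*g + l^3 - 2*l^2 - 3*l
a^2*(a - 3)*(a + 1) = a^4 - 2*a^3 - 3*a^2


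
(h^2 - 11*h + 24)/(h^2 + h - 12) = (h - 8)/(h + 4)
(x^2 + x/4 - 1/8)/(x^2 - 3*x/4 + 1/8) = (2*x + 1)/(2*x - 1)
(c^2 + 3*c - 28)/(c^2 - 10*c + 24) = (c + 7)/(c - 6)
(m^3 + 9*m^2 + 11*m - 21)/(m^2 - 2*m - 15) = (m^2 + 6*m - 7)/(m - 5)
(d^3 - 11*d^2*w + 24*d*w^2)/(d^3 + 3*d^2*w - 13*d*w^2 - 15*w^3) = d*(d - 8*w)/(d^2 + 6*d*w + 5*w^2)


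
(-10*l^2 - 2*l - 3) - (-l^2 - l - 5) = -9*l^2 - l + 2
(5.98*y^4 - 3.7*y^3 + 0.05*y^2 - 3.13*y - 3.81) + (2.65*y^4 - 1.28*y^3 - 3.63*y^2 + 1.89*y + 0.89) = 8.63*y^4 - 4.98*y^3 - 3.58*y^2 - 1.24*y - 2.92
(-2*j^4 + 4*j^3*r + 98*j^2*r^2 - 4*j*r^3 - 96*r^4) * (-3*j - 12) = 6*j^5 - 12*j^4*r + 24*j^4 - 294*j^3*r^2 - 48*j^3*r + 12*j^2*r^3 - 1176*j^2*r^2 + 288*j*r^4 + 48*j*r^3 + 1152*r^4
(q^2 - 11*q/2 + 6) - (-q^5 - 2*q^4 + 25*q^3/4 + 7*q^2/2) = q^5 + 2*q^4 - 25*q^3/4 - 5*q^2/2 - 11*q/2 + 6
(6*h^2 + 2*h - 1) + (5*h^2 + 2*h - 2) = 11*h^2 + 4*h - 3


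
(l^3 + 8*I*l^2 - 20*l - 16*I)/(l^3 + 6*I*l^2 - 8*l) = (l + 2*I)/l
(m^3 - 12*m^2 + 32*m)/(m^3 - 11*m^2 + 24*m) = (m - 4)/(m - 3)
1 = 1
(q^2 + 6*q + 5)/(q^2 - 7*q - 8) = (q + 5)/(q - 8)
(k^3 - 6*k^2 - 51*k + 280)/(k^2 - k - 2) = (-k^3 + 6*k^2 + 51*k - 280)/(-k^2 + k + 2)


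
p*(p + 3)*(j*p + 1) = j*p^3 + 3*j*p^2 + p^2 + 3*p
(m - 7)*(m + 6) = m^2 - m - 42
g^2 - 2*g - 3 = (g - 3)*(g + 1)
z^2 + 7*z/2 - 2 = (z - 1/2)*(z + 4)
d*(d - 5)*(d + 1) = d^3 - 4*d^2 - 5*d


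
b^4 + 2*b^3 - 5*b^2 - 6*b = b*(b - 2)*(b + 1)*(b + 3)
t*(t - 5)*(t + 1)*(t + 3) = t^4 - t^3 - 17*t^2 - 15*t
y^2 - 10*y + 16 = (y - 8)*(y - 2)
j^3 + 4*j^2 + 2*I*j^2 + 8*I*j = j*(j + 4)*(j + 2*I)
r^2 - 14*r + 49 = (r - 7)^2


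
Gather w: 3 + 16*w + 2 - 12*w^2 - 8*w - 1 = -12*w^2 + 8*w + 4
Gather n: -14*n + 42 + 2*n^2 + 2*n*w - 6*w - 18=2*n^2 + n*(2*w - 14) - 6*w + 24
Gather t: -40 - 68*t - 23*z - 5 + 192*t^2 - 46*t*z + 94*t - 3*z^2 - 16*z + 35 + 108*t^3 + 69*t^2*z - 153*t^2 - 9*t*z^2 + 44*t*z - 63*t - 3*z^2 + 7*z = 108*t^3 + t^2*(69*z + 39) + t*(-9*z^2 - 2*z - 37) - 6*z^2 - 32*z - 10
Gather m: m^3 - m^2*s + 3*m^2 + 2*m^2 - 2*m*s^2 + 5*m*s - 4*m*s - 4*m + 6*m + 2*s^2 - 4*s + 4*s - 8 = m^3 + m^2*(5 - s) + m*(-2*s^2 + s + 2) + 2*s^2 - 8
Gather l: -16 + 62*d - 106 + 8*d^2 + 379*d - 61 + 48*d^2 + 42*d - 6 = 56*d^2 + 483*d - 189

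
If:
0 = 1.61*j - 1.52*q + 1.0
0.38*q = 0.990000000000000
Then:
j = 1.84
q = 2.61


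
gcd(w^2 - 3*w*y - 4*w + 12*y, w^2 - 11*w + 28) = w - 4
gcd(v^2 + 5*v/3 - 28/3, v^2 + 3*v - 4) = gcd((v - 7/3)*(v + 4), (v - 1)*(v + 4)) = v + 4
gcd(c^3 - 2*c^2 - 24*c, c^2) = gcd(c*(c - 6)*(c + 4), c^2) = c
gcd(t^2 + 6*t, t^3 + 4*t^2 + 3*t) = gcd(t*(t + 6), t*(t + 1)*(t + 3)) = t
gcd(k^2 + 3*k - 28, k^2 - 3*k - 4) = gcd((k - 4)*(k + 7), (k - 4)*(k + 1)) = k - 4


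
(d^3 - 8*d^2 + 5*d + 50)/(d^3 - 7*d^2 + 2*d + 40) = (d - 5)/(d - 4)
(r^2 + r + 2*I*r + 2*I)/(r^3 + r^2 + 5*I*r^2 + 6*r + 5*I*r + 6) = (r + 2*I)/(r^2 + 5*I*r + 6)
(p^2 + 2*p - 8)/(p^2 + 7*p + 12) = (p - 2)/(p + 3)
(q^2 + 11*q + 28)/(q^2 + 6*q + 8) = (q + 7)/(q + 2)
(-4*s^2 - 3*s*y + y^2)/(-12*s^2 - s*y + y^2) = (s + y)/(3*s + y)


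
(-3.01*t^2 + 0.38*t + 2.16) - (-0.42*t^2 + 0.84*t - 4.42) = -2.59*t^2 - 0.46*t + 6.58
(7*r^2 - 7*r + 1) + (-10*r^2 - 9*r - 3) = -3*r^2 - 16*r - 2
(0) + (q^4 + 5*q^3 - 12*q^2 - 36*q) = q^4 + 5*q^3 - 12*q^2 - 36*q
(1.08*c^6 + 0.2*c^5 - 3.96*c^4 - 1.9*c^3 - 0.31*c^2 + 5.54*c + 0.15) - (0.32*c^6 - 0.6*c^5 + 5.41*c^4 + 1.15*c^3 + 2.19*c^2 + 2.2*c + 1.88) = 0.76*c^6 + 0.8*c^5 - 9.37*c^4 - 3.05*c^3 - 2.5*c^2 + 3.34*c - 1.73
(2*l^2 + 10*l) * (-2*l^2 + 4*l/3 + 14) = -4*l^4 - 52*l^3/3 + 124*l^2/3 + 140*l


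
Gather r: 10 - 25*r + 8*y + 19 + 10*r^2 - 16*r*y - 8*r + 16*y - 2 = 10*r^2 + r*(-16*y - 33) + 24*y + 27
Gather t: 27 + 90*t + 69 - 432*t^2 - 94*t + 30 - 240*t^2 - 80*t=-672*t^2 - 84*t + 126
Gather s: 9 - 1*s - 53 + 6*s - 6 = 5*s - 50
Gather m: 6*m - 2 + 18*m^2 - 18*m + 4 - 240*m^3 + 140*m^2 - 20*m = -240*m^3 + 158*m^2 - 32*m + 2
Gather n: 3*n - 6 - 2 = 3*n - 8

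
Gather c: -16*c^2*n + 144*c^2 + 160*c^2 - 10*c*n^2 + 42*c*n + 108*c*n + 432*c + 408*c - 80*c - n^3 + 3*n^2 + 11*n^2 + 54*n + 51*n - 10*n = c^2*(304 - 16*n) + c*(-10*n^2 + 150*n + 760) - n^3 + 14*n^2 + 95*n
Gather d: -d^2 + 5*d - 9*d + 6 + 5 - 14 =-d^2 - 4*d - 3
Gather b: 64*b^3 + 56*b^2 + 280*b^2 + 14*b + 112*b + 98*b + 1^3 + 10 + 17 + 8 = 64*b^3 + 336*b^2 + 224*b + 36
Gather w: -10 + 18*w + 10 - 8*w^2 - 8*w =-8*w^2 + 10*w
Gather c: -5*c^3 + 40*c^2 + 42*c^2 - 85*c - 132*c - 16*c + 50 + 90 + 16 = -5*c^3 + 82*c^2 - 233*c + 156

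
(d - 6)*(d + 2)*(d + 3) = d^3 - d^2 - 24*d - 36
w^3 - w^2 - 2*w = w*(w - 2)*(w + 1)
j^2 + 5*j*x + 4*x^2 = (j + x)*(j + 4*x)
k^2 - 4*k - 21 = (k - 7)*(k + 3)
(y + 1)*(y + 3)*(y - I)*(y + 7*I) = y^4 + 4*y^3 + 6*I*y^3 + 10*y^2 + 24*I*y^2 + 28*y + 18*I*y + 21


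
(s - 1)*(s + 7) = s^2 + 6*s - 7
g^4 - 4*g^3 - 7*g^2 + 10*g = g*(g - 5)*(g - 1)*(g + 2)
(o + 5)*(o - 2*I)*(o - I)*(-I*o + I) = -I*o^4 - 3*o^3 - 4*I*o^3 - 12*o^2 + 7*I*o^2 + 15*o + 8*I*o - 10*I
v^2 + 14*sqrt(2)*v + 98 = (v + 7*sqrt(2))^2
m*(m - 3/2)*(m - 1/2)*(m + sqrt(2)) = m^4 - 2*m^3 + sqrt(2)*m^3 - 2*sqrt(2)*m^2 + 3*m^2/4 + 3*sqrt(2)*m/4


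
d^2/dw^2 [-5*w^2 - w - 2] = -10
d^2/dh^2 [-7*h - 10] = 0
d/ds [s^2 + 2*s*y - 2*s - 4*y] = 2*s + 2*y - 2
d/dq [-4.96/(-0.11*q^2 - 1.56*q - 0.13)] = (-1.0912*q - 7.7376)/(0.11*q^2 + 1.56*q + 0.13)^2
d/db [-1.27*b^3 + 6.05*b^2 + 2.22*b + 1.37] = -3.81*b^2 + 12.1*b + 2.22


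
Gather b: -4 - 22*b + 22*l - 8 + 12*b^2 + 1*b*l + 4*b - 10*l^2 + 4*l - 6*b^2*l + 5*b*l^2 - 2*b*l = b^2*(12 - 6*l) + b*(5*l^2 - l - 18) - 10*l^2 + 26*l - 12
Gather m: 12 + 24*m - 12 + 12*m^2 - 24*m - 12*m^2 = 0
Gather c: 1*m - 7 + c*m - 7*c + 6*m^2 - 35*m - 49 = c*(m - 7) + 6*m^2 - 34*m - 56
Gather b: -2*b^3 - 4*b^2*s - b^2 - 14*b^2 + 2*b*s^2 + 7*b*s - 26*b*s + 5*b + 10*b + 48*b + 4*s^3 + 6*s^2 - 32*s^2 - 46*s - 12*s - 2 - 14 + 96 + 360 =-2*b^3 + b^2*(-4*s - 15) + b*(2*s^2 - 19*s + 63) + 4*s^3 - 26*s^2 - 58*s + 440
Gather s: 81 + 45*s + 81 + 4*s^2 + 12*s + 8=4*s^2 + 57*s + 170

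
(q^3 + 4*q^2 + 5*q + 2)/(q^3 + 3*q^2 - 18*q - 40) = (q^2 + 2*q + 1)/(q^2 + q - 20)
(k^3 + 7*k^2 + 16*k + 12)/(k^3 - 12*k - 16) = (k + 3)/(k - 4)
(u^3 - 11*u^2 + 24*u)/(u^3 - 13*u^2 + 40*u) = (u - 3)/(u - 5)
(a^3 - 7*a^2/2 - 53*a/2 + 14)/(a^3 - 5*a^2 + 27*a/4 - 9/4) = 2*(a^2 - 3*a - 28)/(2*a^2 - 9*a + 9)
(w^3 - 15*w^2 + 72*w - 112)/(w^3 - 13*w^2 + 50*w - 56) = (w - 4)/(w - 2)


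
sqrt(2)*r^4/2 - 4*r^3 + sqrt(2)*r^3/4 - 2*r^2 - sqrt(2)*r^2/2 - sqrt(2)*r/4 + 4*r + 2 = (r - 1)*(r + 1/2)*(r - 4*sqrt(2))*(sqrt(2)*r/2 + sqrt(2)/2)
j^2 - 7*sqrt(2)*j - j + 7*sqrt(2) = (j - 1)*(j - 7*sqrt(2))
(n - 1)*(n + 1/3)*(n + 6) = n^3 + 16*n^2/3 - 13*n/3 - 2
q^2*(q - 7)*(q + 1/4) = q^4 - 27*q^3/4 - 7*q^2/4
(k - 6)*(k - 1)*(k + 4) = k^3 - 3*k^2 - 22*k + 24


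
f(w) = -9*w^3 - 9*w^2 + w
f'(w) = -27*w^2 - 18*w + 1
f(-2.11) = 42.37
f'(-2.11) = -81.23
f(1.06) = -19.77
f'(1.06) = -48.42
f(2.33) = -160.37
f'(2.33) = -187.52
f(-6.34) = 1925.46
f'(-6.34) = -970.16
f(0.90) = -12.95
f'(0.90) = -37.07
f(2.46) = -185.99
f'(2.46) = -206.67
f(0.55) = -3.67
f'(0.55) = -17.07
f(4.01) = -721.04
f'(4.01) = -505.34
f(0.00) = 0.00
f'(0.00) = 1.00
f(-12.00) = 14244.00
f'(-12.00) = -3671.00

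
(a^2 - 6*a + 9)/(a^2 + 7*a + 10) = (a^2 - 6*a + 9)/(a^2 + 7*a + 10)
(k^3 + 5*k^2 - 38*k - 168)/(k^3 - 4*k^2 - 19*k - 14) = (-k^3 - 5*k^2 + 38*k + 168)/(-k^3 + 4*k^2 + 19*k + 14)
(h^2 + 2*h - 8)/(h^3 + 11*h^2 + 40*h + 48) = (h - 2)/(h^2 + 7*h + 12)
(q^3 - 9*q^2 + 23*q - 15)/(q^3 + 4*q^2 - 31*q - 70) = (q^2 - 4*q + 3)/(q^2 + 9*q + 14)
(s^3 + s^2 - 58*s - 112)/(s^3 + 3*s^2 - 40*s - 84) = (s - 8)/(s - 6)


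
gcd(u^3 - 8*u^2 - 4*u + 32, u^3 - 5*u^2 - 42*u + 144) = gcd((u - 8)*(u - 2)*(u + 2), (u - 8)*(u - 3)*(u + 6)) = u - 8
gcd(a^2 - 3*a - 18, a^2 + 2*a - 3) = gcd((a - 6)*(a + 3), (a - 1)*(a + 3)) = a + 3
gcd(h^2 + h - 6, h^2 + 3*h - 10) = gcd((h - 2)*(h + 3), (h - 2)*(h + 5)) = h - 2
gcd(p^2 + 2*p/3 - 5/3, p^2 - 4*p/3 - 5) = p + 5/3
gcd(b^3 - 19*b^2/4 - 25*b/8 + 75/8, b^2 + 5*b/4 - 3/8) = b + 3/2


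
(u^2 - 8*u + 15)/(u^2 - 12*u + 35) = (u - 3)/(u - 7)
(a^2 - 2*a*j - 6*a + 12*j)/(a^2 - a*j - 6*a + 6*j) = (a - 2*j)/(a - j)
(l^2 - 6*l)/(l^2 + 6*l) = (l - 6)/(l + 6)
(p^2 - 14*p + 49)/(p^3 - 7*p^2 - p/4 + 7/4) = 4*(p - 7)/(4*p^2 - 1)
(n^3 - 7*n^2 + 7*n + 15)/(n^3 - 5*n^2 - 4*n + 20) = (n^2 - 2*n - 3)/(n^2 - 4)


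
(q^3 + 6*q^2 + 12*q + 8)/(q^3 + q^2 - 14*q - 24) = (q^2 + 4*q + 4)/(q^2 - q - 12)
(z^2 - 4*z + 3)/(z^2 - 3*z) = (z - 1)/z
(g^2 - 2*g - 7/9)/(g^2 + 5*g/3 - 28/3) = (g + 1/3)/(g + 4)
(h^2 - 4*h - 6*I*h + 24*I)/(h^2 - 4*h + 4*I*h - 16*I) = (h - 6*I)/(h + 4*I)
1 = 1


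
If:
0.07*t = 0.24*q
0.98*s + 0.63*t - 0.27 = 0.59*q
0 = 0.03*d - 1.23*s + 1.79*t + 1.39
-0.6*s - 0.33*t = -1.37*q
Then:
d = -72.27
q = 0.14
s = 0.05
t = 0.47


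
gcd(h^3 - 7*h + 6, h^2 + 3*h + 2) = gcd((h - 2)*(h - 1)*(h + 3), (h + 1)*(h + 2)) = 1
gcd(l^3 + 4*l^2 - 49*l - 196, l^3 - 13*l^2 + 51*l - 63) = l - 7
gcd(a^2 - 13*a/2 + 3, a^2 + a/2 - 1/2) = a - 1/2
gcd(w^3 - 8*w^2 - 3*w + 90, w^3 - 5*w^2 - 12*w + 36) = w^2 - 3*w - 18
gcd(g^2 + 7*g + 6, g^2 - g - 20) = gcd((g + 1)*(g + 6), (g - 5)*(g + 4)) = 1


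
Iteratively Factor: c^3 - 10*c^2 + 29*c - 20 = (c - 4)*(c^2 - 6*c + 5) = (c - 4)*(c - 1)*(c - 5)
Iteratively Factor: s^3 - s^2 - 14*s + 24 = (s + 4)*(s^2 - 5*s + 6) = (s - 2)*(s + 4)*(s - 3)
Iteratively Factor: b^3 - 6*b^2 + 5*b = (b)*(b^2 - 6*b + 5) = b*(b - 1)*(b - 5)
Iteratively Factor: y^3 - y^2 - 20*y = (y - 5)*(y^2 + 4*y) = (y - 5)*(y + 4)*(y)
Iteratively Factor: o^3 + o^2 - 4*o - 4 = (o - 2)*(o^2 + 3*o + 2) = (o - 2)*(o + 2)*(o + 1)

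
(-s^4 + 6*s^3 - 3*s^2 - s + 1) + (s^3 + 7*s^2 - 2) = -s^4 + 7*s^3 + 4*s^2 - s - 1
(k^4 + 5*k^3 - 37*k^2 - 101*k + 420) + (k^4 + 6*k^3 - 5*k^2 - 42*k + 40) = 2*k^4 + 11*k^3 - 42*k^2 - 143*k + 460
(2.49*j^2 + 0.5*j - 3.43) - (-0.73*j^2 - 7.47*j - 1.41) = 3.22*j^2 + 7.97*j - 2.02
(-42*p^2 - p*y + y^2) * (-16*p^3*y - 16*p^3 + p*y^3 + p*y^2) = 672*p^5*y + 672*p^5 + 16*p^4*y^2 + 16*p^4*y - 58*p^3*y^3 - 58*p^3*y^2 - p^2*y^4 - p^2*y^3 + p*y^5 + p*y^4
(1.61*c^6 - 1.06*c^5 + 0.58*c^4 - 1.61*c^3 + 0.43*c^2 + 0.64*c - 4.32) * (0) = 0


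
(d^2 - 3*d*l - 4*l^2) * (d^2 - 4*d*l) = d^4 - 7*d^3*l + 8*d^2*l^2 + 16*d*l^3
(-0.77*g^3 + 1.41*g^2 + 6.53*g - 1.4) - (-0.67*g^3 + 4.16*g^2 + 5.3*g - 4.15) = -0.1*g^3 - 2.75*g^2 + 1.23*g + 2.75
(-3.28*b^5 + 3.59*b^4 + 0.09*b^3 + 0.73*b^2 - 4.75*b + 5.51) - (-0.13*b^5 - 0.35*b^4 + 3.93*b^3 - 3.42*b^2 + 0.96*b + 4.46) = -3.15*b^5 + 3.94*b^4 - 3.84*b^3 + 4.15*b^2 - 5.71*b + 1.05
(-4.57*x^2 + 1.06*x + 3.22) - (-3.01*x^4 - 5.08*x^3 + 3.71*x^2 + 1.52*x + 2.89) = 3.01*x^4 + 5.08*x^3 - 8.28*x^2 - 0.46*x + 0.33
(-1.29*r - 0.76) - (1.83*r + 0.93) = -3.12*r - 1.69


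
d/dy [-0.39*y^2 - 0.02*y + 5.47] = -0.78*y - 0.02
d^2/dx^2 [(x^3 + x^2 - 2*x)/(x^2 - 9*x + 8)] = 160/(x^3 - 24*x^2 + 192*x - 512)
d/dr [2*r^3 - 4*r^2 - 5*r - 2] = 6*r^2 - 8*r - 5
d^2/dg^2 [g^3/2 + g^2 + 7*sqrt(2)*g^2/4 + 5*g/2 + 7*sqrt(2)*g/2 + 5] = 3*g + 2 + 7*sqrt(2)/2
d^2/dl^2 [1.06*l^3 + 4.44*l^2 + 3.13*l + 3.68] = 6.36*l + 8.88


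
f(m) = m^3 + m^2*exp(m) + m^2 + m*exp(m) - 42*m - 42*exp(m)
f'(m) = m^2*exp(m) + 3*m^2 + 3*m*exp(m) + 2*m - 41*exp(m) - 42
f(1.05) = -155.71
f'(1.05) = -141.60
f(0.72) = -113.09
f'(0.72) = -117.73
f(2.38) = -447.70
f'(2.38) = -324.90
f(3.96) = -1261.40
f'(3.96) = -691.98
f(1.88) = -308.54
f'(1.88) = -236.21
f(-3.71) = 117.74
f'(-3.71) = -9.07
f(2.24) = -404.17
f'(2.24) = -297.34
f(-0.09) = -34.67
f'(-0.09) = -79.87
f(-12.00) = -1080.00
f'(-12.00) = 366.00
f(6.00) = 0.00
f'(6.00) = 5322.57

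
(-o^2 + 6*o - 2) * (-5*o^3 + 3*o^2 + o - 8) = 5*o^5 - 33*o^4 + 27*o^3 + 8*o^2 - 50*o + 16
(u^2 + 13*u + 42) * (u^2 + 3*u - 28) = u^4 + 16*u^3 + 53*u^2 - 238*u - 1176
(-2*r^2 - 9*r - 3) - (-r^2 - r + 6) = -r^2 - 8*r - 9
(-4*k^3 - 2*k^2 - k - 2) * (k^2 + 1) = -4*k^5 - 2*k^4 - 5*k^3 - 4*k^2 - k - 2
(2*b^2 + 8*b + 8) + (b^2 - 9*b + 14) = 3*b^2 - b + 22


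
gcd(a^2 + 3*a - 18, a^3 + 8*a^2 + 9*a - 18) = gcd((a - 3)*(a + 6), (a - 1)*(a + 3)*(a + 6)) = a + 6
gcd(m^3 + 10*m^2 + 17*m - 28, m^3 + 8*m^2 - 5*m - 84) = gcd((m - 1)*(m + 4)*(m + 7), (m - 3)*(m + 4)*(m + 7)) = m^2 + 11*m + 28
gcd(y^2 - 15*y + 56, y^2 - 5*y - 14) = y - 7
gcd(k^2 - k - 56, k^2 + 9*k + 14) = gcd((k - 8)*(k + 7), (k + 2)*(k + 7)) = k + 7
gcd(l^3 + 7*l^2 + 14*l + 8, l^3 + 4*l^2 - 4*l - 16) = l^2 + 6*l + 8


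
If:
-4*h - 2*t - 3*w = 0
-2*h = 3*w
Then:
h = -3*w/2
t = 3*w/2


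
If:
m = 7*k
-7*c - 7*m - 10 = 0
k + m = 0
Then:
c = -10/7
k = 0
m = 0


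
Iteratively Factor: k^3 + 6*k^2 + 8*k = (k + 2)*(k^2 + 4*k) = k*(k + 2)*(k + 4)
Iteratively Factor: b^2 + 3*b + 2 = (b + 1)*(b + 2)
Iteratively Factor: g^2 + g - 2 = (g - 1)*(g + 2)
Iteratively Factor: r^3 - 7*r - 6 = (r - 3)*(r^2 + 3*r + 2) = (r - 3)*(r + 1)*(r + 2)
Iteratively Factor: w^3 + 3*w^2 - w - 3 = (w - 1)*(w^2 + 4*w + 3) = (w - 1)*(w + 1)*(w + 3)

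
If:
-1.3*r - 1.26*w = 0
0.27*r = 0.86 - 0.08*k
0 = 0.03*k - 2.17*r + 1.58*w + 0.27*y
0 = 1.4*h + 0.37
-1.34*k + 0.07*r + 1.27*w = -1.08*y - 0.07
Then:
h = -0.26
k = 7.96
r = 0.83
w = -0.85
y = 10.76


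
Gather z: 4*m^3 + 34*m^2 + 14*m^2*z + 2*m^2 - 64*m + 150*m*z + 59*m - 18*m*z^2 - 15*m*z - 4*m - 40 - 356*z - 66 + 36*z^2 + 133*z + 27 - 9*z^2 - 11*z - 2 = 4*m^3 + 36*m^2 - 9*m + z^2*(27 - 18*m) + z*(14*m^2 + 135*m - 234) - 81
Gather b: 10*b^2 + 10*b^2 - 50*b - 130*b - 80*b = 20*b^2 - 260*b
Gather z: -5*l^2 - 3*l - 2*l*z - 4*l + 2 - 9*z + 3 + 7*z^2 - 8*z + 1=-5*l^2 - 7*l + 7*z^2 + z*(-2*l - 17) + 6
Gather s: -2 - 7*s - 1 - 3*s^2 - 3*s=-3*s^2 - 10*s - 3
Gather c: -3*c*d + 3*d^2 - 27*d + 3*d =-3*c*d + 3*d^2 - 24*d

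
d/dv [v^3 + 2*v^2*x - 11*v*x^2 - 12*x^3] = 3*v^2 + 4*v*x - 11*x^2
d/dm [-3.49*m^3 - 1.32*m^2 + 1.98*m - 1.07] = -10.47*m^2 - 2.64*m + 1.98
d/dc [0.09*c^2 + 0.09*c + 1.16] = 0.18*c + 0.09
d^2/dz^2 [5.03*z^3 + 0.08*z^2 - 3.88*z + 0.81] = 30.18*z + 0.16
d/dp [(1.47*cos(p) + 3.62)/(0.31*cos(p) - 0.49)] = 1.8425*sin(p)/(0.31*cos(p) - 0.49)^2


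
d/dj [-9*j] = -9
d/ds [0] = 0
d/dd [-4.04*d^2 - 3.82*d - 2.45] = -8.08*d - 3.82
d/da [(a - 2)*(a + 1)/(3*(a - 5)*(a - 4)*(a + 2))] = (-a^4 + 2*a^3 + a^2 + 52*a - 36)/(3*(a^6 - 14*a^5 + 53*a^4 + 52*a^3 - 556*a^2 + 160*a + 1600))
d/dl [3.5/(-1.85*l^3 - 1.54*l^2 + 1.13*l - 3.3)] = (19.425*l^2 + 10.78*l - 3.955)/(1.85*l^3 + 1.54*l^2 - 1.13*l + 3.3)^2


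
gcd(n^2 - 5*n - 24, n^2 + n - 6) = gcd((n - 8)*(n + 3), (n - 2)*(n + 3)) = n + 3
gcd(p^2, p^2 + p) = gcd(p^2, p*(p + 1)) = p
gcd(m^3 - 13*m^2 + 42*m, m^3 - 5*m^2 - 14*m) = m^2 - 7*m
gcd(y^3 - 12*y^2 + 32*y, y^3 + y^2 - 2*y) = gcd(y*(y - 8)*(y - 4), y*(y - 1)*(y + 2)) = y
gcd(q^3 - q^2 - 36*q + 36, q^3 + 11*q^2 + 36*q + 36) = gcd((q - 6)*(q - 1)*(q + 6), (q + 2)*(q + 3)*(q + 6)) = q + 6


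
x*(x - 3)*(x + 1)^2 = x^4 - x^3 - 5*x^2 - 3*x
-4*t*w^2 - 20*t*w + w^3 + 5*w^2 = w*(-4*t + w)*(w + 5)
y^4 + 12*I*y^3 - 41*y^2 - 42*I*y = y*(y + 2*I)*(y + 3*I)*(y + 7*I)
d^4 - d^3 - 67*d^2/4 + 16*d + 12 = (d - 4)*(d - 3/2)*(d + 1/2)*(d + 4)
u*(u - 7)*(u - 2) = u^3 - 9*u^2 + 14*u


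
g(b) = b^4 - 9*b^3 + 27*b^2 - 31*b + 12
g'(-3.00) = -544.00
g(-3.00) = 672.00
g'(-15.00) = -20416.00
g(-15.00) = 87552.00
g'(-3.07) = -566.99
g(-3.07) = 710.88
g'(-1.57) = -197.81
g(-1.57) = 168.13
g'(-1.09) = -127.12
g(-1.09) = 90.94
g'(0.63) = -6.70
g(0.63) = 1.09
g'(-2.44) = -381.61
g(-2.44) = 414.57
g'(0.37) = -14.51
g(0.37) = 3.79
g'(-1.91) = -260.51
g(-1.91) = 245.73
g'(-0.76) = -89.39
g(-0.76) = 55.44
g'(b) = 4*b^3 - 27*b^2 + 54*b - 31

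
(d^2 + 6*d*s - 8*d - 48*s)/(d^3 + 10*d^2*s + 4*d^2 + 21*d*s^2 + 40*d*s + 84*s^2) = (d^2 + 6*d*s - 8*d - 48*s)/(d^3 + 10*d^2*s + 4*d^2 + 21*d*s^2 + 40*d*s + 84*s^2)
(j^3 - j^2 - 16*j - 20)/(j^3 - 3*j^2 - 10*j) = (j + 2)/j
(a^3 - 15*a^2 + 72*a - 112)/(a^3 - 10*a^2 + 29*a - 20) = (a^2 - 11*a + 28)/(a^2 - 6*a + 5)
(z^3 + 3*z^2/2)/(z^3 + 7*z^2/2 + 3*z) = z/(z + 2)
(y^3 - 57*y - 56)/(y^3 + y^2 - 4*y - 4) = (y^2 - y - 56)/(y^2 - 4)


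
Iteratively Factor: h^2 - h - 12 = (h + 3)*(h - 4)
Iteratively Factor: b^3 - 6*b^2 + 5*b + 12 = (b - 4)*(b^2 - 2*b - 3) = (b - 4)*(b + 1)*(b - 3)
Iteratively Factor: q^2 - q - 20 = (q - 5)*(q + 4)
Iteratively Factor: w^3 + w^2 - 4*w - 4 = (w + 2)*(w^2 - w - 2) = (w - 2)*(w + 2)*(w + 1)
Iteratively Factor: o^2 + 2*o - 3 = (o - 1)*(o + 3)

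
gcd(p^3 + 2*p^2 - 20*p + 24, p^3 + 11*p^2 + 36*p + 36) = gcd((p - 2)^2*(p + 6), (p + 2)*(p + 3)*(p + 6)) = p + 6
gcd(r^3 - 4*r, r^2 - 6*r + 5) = 1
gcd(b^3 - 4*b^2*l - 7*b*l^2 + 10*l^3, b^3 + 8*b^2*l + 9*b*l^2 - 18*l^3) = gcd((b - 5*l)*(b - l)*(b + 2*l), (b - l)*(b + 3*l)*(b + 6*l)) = b - l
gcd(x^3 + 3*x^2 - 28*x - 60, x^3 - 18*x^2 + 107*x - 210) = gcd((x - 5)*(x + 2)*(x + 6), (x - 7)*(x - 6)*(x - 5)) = x - 5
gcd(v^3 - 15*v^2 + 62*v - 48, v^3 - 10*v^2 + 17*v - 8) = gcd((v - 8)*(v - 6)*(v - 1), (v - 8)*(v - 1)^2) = v^2 - 9*v + 8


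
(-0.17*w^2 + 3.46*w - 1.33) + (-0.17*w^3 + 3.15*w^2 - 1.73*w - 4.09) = -0.17*w^3 + 2.98*w^2 + 1.73*w - 5.42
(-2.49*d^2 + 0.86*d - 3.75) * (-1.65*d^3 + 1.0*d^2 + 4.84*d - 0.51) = 4.1085*d^5 - 3.909*d^4 - 5.0041*d^3 + 1.6823*d^2 - 18.5886*d + 1.9125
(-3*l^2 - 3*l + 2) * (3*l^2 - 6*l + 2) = -9*l^4 + 9*l^3 + 18*l^2 - 18*l + 4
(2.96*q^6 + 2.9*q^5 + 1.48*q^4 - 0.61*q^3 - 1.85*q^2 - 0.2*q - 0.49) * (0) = 0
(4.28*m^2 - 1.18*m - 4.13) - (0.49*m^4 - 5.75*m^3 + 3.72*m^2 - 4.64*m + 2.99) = -0.49*m^4 + 5.75*m^3 + 0.56*m^2 + 3.46*m - 7.12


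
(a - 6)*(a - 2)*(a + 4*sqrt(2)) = a^3 - 8*a^2 + 4*sqrt(2)*a^2 - 32*sqrt(2)*a + 12*a + 48*sqrt(2)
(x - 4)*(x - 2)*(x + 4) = x^3 - 2*x^2 - 16*x + 32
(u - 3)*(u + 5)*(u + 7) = u^3 + 9*u^2 - u - 105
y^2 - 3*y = y*(y - 3)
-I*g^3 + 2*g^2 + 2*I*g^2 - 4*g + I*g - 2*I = (g - 2)*(g + I)*(-I*g + 1)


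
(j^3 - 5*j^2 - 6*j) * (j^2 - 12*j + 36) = j^5 - 17*j^4 + 90*j^3 - 108*j^2 - 216*j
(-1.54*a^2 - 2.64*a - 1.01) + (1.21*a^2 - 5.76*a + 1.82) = -0.33*a^2 - 8.4*a + 0.81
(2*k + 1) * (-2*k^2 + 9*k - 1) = -4*k^3 + 16*k^2 + 7*k - 1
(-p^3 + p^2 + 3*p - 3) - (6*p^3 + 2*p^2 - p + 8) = -7*p^3 - p^2 + 4*p - 11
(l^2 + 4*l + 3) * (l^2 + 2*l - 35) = l^4 + 6*l^3 - 24*l^2 - 134*l - 105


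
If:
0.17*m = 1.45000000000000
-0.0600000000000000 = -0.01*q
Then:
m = 8.53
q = 6.00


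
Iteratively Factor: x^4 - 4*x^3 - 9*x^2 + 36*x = (x + 3)*(x^3 - 7*x^2 + 12*x) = x*(x + 3)*(x^2 - 7*x + 12) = x*(x - 4)*(x + 3)*(x - 3)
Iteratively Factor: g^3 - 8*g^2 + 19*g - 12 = (g - 1)*(g^2 - 7*g + 12) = (g - 4)*(g - 1)*(g - 3)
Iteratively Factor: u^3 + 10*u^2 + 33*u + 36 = (u + 3)*(u^2 + 7*u + 12) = (u + 3)^2*(u + 4)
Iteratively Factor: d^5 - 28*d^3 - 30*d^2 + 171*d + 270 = (d - 3)*(d^4 + 3*d^3 - 19*d^2 - 87*d - 90) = (d - 3)*(d + 2)*(d^3 + d^2 - 21*d - 45) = (d - 3)*(d + 2)*(d + 3)*(d^2 - 2*d - 15) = (d - 5)*(d - 3)*(d + 2)*(d + 3)*(d + 3)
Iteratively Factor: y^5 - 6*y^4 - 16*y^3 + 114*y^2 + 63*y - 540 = (y - 3)*(y^4 - 3*y^3 - 25*y^2 + 39*y + 180) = (y - 3)*(y + 3)*(y^3 - 6*y^2 - 7*y + 60) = (y - 4)*(y - 3)*(y + 3)*(y^2 - 2*y - 15) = (y - 5)*(y - 4)*(y - 3)*(y + 3)*(y + 3)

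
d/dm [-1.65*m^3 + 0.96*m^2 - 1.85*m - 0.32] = -4.95*m^2 + 1.92*m - 1.85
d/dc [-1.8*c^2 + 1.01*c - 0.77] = 1.01 - 3.6*c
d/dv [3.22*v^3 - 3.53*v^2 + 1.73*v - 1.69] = 9.66*v^2 - 7.06*v + 1.73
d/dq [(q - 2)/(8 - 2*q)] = 1/(q^2 - 8*q + 16)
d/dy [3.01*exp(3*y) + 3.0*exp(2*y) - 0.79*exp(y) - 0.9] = (9.03*exp(2*y) + 6.0*exp(y) - 0.79)*exp(y)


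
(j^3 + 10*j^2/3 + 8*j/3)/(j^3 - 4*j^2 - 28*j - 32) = j*(3*j + 4)/(3*(j^2 - 6*j - 16))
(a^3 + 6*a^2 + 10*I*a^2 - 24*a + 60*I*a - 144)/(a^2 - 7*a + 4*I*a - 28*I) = (a^2 + 6*a*(1 + I) + 36*I)/(a - 7)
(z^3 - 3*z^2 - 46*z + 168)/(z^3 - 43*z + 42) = (z - 4)/(z - 1)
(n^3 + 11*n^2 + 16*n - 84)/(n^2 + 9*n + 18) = (n^2 + 5*n - 14)/(n + 3)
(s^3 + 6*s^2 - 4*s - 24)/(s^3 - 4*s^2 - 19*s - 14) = (s^2 + 4*s - 12)/(s^2 - 6*s - 7)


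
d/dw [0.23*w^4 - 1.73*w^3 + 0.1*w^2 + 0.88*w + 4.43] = 0.92*w^3 - 5.19*w^2 + 0.2*w + 0.88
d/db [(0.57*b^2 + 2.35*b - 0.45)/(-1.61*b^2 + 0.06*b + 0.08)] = (3.8177*b^2 - 1.3578*b + 0.215)/(2.5921*b^4 - 0.1932*b^3 - 0.254*b^2 + 0.0096*b + 0.0064)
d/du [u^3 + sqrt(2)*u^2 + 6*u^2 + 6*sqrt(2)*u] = 3*u^2 + 2*sqrt(2)*u + 12*u + 6*sqrt(2)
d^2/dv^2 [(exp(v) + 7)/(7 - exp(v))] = 14*(-exp(v) - 7)*exp(v)/(exp(3*v) - 21*exp(2*v) + 147*exp(v) - 343)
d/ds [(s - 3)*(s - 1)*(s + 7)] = 3*s^2 + 6*s - 25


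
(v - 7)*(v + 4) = v^2 - 3*v - 28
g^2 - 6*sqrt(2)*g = g*(g - 6*sqrt(2))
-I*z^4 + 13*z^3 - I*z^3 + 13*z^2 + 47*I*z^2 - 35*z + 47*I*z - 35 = (z + 1)*(z + 5*I)*(z + 7*I)*(-I*z + 1)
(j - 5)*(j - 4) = j^2 - 9*j + 20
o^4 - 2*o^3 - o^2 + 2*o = o*(o - 2)*(o - 1)*(o + 1)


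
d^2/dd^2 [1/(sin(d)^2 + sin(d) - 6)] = (-4*sin(d)^4 - 3*sin(d)^3 - 19*sin(d)^2 + 14)/(sin(d)^2 + sin(d) - 6)^3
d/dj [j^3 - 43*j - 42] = 3*j^2 - 43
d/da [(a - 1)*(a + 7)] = 2*a + 6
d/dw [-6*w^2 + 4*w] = 4 - 12*w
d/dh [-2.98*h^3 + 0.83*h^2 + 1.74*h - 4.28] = -8.94*h^2 + 1.66*h + 1.74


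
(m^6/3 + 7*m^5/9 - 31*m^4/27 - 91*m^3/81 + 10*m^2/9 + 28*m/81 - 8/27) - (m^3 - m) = m^6/3 + 7*m^5/9 - 31*m^4/27 - 172*m^3/81 + 10*m^2/9 + 109*m/81 - 8/27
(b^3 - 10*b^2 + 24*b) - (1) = b^3 - 10*b^2 + 24*b - 1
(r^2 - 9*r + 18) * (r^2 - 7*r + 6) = r^4 - 16*r^3 + 87*r^2 - 180*r + 108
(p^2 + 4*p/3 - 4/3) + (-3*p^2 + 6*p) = -2*p^2 + 22*p/3 - 4/3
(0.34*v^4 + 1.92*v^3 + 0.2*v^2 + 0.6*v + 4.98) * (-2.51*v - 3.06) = -0.8534*v^5 - 5.8596*v^4 - 6.3772*v^3 - 2.118*v^2 - 14.3358*v - 15.2388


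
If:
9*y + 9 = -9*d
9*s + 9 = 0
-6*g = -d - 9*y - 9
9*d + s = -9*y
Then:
No Solution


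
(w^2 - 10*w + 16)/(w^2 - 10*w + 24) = (w^2 - 10*w + 16)/(w^2 - 10*w + 24)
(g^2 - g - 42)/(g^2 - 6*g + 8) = (g^2 - g - 42)/(g^2 - 6*g + 8)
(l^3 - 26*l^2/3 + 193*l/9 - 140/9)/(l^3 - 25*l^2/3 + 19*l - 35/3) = (l - 4/3)/(l - 1)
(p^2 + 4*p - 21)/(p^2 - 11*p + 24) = (p + 7)/(p - 8)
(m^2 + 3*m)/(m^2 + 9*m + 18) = m/(m + 6)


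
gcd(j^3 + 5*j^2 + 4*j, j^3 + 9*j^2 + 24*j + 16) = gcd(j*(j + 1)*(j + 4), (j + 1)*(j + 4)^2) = j^2 + 5*j + 4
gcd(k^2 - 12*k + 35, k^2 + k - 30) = k - 5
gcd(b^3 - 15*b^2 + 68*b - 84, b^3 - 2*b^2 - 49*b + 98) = b^2 - 9*b + 14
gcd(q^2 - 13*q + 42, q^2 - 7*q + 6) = q - 6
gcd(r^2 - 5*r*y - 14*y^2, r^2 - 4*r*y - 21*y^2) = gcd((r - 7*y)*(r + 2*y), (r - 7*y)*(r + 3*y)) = -r + 7*y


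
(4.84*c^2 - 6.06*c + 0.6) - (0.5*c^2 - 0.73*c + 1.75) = 4.34*c^2 - 5.33*c - 1.15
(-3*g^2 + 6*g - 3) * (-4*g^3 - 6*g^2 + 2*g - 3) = 12*g^5 - 6*g^4 - 30*g^3 + 39*g^2 - 24*g + 9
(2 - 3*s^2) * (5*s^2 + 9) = -15*s^4 - 17*s^2 + 18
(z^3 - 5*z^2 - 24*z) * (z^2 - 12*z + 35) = z^5 - 17*z^4 + 71*z^3 + 113*z^2 - 840*z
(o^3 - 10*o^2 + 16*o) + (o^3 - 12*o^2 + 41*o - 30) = 2*o^3 - 22*o^2 + 57*o - 30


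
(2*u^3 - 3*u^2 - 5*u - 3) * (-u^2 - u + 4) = -2*u^5 + u^4 + 16*u^3 - 4*u^2 - 17*u - 12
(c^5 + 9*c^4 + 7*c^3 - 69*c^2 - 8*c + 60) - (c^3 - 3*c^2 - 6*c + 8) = c^5 + 9*c^4 + 6*c^3 - 66*c^2 - 2*c + 52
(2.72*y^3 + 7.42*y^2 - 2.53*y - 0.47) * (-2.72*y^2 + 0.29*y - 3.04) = -7.3984*y^5 - 19.3936*y^4 + 0.764599999999999*y^3 - 22.0121*y^2 + 7.5549*y + 1.4288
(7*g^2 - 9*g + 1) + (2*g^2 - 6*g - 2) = 9*g^2 - 15*g - 1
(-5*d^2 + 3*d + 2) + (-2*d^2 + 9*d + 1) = -7*d^2 + 12*d + 3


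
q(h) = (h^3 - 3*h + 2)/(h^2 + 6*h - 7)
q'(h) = (-2*h - 6)*(h^3 - 3*h + 2)/(h^2 + 6*h - 7)^2 + (3*h^2 - 3)/(h^2 + 6*h - 7)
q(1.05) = 0.02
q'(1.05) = 0.38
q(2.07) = 0.48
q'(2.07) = 0.51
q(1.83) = 0.36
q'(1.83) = 0.49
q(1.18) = 0.07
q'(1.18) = 0.40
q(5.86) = 2.97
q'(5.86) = 0.76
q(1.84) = 0.36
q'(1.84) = 0.49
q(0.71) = -0.10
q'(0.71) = 0.33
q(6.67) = 3.60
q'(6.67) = 0.79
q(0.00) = -0.29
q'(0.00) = 0.18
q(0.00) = -0.29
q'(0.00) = 0.18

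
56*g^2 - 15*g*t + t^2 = (-8*g + t)*(-7*g + t)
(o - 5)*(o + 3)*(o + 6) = o^3 + 4*o^2 - 27*o - 90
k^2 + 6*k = k*(k + 6)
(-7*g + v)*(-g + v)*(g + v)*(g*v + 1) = 7*g^4*v - g^3*v^2 + 7*g^3 - 7*g^2*v^3 - g^2*v + g*v^4 - 7*g*v^2 + v^3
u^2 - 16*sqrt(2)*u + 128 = (u - 8*sqrt(2))^2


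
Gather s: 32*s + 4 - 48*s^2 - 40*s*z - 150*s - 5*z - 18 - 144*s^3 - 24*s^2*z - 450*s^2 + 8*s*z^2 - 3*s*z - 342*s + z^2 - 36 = -144*s^3 + s^2*(-24*z - 498) + s*(8*z^2 - 43*z - 460) + z^2 - 5*z - 50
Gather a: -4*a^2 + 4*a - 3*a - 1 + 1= -4*a^2 + a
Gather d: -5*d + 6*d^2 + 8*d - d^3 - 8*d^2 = -d^3 - 2*d^2 + 3*d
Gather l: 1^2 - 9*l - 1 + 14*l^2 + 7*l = 14*l^2 - 2*l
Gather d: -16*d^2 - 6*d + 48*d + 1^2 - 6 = -16*d^2 + 42*d - 5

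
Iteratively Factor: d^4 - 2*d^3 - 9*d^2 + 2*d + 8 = (d + 1)*(d^3 - 3*d^2 - 6*d + 8) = (d - 1)*(d + 1)*(d^2 - 2*d - 8) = (d - 4)*(d - 1)*(d + 1)*(d + 2)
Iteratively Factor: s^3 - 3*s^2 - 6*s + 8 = (s - 1)*(s^2 - 2*s - 8) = (s - 1)*(s + 2)*(s - 4)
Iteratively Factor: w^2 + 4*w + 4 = (w + 2)*(w + 2)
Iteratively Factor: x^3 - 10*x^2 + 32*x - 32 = (x - 2)*(x^2 - 8*x + 16) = (x - 4)*(x - 2)*(x - 4)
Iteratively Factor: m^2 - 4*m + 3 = (m - 3)*(m - 1)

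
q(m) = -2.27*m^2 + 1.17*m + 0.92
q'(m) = 1.17 - 4.54*m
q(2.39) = -9.25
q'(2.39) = -9.68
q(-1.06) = -2.87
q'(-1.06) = 5.98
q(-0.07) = 0.83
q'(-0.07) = 1.49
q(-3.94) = -38.93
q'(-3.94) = 19.06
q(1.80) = -4.33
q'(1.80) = -7.00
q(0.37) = 1.04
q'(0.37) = -0.51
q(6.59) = -89.95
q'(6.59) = -28.75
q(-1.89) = -9.40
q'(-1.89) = 9.75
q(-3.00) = -23.02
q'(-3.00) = 14.79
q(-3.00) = -23.02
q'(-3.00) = 14.79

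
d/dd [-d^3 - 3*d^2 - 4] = 3*d*(-d - 2)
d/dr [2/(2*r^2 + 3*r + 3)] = 2*(-4*r - 3)/(2*r^2 + 3*r + 3)^2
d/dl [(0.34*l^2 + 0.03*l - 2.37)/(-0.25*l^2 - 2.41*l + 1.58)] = (-0.8119*l^2 - 0.1106*l - 5.6643)/(0.0625*l^4 + 1.205*l^3 + 5.0181*l^2 - 7.6156*l + 2.4964)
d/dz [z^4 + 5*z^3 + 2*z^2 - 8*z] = 4*z^3 + 15*z^2 + 4*z - 8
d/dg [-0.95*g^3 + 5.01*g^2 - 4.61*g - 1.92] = -2.85*g^2 + 10.02*g - 4.61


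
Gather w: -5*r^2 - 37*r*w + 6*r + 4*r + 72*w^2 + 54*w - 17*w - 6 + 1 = -5*r^2 + 10*r + 72*w^2 + w*(37 - 37*r) - 5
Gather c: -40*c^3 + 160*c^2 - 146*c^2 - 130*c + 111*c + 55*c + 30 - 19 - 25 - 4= -40*c^3 + 14*c^2 + 36*c - 18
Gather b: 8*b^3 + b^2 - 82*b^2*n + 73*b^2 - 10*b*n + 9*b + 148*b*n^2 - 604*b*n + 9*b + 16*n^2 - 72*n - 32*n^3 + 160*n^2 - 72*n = 8*b^3 + b^2*(74 - 82*n) + b*(148*n^2 - 614*n + 18) - 32*n^3 + 176*n^2 - 144*n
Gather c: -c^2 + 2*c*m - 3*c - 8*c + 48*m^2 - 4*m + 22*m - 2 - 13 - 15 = -c^2 + c*(2*m - 11) + 48*m^2 + 18*m - 30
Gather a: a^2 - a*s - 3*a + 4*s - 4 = a^2 + a*(-s - 3) + 4*s - 4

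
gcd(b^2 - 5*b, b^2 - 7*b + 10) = b - 5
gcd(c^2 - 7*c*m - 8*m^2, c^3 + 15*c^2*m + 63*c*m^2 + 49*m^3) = c + m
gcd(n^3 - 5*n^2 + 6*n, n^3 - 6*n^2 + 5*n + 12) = n - 3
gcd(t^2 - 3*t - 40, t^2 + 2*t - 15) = t + 5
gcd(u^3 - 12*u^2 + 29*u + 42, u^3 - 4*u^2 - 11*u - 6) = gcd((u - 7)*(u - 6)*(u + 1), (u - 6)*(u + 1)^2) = u^2 - 5*u - 6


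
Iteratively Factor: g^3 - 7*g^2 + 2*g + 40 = (g + 2)*(g^2 - 9*g + 20) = (g - 5)*(g + 2)*(g - 4)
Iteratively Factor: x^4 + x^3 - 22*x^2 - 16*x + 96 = (x - 4)*(x^3 + 5*x^2 - 2*x - 24) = (x - 4)*(x - 2)*(x^2 + 7*x + 12) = (x - 4)*(x - 2)*(x + 3)*(x + 4)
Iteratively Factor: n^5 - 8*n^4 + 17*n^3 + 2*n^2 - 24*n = (n)*(n^4 - 8*n^3 + 17*n^2 + 2*n - 24) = n*(n - 3)*(n^3 - 5*n^2 + 2*n + 8) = n*(n - 4)*(n - 3)*(n^2 - n - 2) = n*(n - 4)*(n - 3)*(n - 2)*(n + 1)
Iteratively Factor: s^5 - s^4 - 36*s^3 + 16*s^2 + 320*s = (s + 4)*(s^4 - 5*s^3 - 16*s^2 + 80*s) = (s + 4)^2*(s^3 - 9*s^2 + 20*s) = (s - 4)*(s + 4)^2*(s^2 - 5*s) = s*(s - 4)*(s + 4)^2*(s - 5)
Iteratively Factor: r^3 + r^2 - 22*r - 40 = (r - 5)*(r^2 + 6*r + 8) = (r - 5)*(r + 4)*(r + 2)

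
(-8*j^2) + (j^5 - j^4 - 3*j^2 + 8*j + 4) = j^5 - j^4 - 11*j^2 + 8*j + 4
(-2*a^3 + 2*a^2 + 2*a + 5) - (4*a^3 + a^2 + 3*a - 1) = -6*a^3 + a^2 - a + 6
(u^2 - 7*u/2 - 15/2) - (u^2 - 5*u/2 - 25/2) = 5 - u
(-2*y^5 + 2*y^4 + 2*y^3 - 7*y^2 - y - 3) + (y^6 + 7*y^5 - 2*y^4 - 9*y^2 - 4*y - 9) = y^6 + 5*y^5 + 2*y^3 - 16*y^2 - 5*y - 12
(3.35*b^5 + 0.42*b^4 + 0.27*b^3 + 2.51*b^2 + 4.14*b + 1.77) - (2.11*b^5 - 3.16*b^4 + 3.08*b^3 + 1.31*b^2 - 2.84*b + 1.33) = 1.24*b^5 + 3.58*b^4 - 2.81*b^3 + 1.2*b^2 + 6.98*b + 0.44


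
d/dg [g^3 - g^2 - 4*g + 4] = 3*g^2 - 2*g - 4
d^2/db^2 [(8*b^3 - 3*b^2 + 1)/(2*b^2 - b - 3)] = 20*(5*b^3 + 3*b^2 + 21*b - 2)/(8*b^6 - 12*b^5 - 30*b^4 + 35*b^3 + 45*b^2 - 27*b - 27)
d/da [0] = 0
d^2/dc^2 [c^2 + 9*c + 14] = 2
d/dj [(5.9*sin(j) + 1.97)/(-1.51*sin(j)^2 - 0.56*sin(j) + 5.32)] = (8.909*sin(j)^2 + 5.9494*sin(j) + 32.4912)*cos(j)/(2.2801*sin(j)^4 + 1.6912*sin(j)^3 - 15.7528*sin(j)^2 - 5.9584*sin(j) + 28.3024)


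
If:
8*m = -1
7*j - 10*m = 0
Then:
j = -5/28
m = -1/8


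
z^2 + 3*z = z*(z + 3)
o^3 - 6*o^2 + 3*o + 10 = (o - 5)*(o - 2)*(o + 1)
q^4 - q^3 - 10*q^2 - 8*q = q*(q - 4)*(q + 1)*(q + 2)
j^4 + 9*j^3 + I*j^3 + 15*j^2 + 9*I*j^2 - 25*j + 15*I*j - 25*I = (j - 1)*(j + 5)^2*(j + I)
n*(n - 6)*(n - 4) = n^3 - 10*n^2 + 24*n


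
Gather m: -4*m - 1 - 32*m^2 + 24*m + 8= -32*m^2 + 20*m + 7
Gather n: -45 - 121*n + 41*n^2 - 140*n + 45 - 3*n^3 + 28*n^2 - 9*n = -3*n^3 + 69*n^2 - 270*n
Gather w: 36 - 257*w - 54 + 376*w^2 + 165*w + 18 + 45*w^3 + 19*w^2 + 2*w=45*w^3 + 395*w^2 - 90*w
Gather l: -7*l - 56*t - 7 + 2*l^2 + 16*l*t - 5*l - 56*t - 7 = 2*l^2 + l*(16*t - 12) - 112*t - 14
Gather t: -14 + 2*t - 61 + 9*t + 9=11*t - 66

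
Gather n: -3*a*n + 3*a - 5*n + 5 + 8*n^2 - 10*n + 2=3*a + 8*n^2 + n*(-3*a - 15) + 7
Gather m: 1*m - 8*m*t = m*(1 - 8*t)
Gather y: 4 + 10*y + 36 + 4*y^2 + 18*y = 4*y^2 + 28*y + 40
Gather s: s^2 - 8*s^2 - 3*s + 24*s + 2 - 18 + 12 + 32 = -7*s^2 + 21*s + 28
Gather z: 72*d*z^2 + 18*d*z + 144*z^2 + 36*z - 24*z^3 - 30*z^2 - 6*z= -24*z^3 + z^2*(72*d + 114) + z*(18*d + 30)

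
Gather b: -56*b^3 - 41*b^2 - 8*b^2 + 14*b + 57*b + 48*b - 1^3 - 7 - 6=-56*b^3 - 49*b^2 + 119*b - 14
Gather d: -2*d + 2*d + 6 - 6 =0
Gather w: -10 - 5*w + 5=-5*w - 5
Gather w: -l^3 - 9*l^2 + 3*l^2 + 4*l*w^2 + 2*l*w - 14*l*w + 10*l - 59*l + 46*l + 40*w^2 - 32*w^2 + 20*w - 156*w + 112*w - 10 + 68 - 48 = -l^3 - 6*l^2 - 3*l + w^2*(4*l + 8) + w*(-12*l - 24) + 10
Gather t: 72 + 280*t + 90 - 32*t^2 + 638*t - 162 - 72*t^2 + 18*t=-104*t^2 + 936*t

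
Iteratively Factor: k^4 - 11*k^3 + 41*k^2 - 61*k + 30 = (k - 2)*(k^3 - 9*k^2 + 23*k - 15) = (k - 5)*(k - 2)*(k^2 - 4*k + 3) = (k - 5)*(k - 2)*(k - 1)*(k - 3)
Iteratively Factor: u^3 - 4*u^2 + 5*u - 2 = (u - 2)*(u^2 - 2*u + 1) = (u - 2)*(u - 1)*(u - 1)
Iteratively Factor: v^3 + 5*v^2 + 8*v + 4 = (v + 2)*(v^2 + 3*v + 2) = (v + 1)*(v + 2)*(v + 2)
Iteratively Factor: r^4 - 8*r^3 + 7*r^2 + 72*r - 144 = (r - 3)*(r^3 - 5*r^2 - 8*r + 48) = (r - 3)*(r + 3)*(r^2 - 8*r + 16) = (r - 4)*(r - 3)*(r + 3)*(r - 4)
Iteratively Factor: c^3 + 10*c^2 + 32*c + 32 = (c + 2)*(c^2 + 8*c + 16) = (c + 2)*(c + 4)*(c + 4)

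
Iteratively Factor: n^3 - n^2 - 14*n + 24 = (n - 2)*(n^2 + n - 12) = (n - 3)*(n - 2)*(n + 4)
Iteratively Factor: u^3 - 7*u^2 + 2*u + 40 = (u - 5)*(u^2 - 2*u - 8) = (u - 5)*(u - 4)*(u + 2)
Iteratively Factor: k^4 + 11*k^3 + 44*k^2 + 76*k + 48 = (k + 3)*(k^3 + 8*k^2 + 20*k + 16) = (k + 3)*(k + 4)*(k^2 + 4*k + 4) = (k + 2)*(k + 3)*(k + 4)*(k + 2)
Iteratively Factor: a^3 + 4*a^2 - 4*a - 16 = (a + 4)*(a^2 - 4) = (a - 2)*(a + 4)*(a + 2)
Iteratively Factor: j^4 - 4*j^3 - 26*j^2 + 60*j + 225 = (j - 5)*(j^3 + j^2 - 21*j - 45) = (j - 5)*(j + 3)*(j^2 - 2*j - 15) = (j - 5)^2*(j + 3)*(j + 3)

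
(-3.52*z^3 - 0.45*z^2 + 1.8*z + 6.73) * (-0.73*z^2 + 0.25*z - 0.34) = 2.5696*z^5 - 0.5515*z^4 - 0.2297*z^3 - 4.3099*z^2 + 1.0705*z - 2.2882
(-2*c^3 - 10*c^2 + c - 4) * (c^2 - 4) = -2*c^5 - 10*c^4 + 9*c^3 + 36*c^2 - 4*c + 16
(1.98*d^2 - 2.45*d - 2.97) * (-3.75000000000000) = -7.425*d^2 + 9.1875*d + 11.1375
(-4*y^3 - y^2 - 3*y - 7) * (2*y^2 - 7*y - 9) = -8*y^5 + 26*y^4 + 37*y^3 + 16*y^2 + 76*y + 63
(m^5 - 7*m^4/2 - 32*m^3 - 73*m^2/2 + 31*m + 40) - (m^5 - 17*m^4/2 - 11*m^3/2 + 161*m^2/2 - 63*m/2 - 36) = 5*m^4 - 53*m^3/2 - 117*m^2 + 125*m/2 + 76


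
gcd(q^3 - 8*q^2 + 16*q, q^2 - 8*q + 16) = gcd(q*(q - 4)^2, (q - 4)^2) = q^2 - 8*q + 16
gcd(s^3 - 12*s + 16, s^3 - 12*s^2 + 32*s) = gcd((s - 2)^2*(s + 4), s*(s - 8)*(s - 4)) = 1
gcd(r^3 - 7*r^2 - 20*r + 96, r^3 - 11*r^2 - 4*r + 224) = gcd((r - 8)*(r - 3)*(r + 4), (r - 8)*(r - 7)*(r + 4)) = r^2 - 4*r - 32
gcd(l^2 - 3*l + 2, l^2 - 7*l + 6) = l - 1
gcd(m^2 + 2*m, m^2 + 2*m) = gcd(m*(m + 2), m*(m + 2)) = m^2 + 2*m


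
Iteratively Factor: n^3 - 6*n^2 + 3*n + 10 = (n - 2)*(n^2 - 4*n - 5) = (n - 5)*(n - 2)*(n + 1)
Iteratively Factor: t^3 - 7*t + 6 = (t - 1)*(t^2 + t - 6) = (t - 1)*(t + 3)*(t - 2)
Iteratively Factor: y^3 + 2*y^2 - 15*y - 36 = (y - 4)*(y^2 + 6*y + 9) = (y - 4)*(y + 3)*(y + 3)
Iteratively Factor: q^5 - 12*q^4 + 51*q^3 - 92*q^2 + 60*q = (q - 5)*(q^4 - 7*q^3 + 16*q^2 - 12*q) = (q - 5)*(q - 2)*(q^3 - 5*q^2 + 6*q) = (q - 5)*(q - 3)*(q - 2)*(q^2 - 2*q) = q*(q - 5)*(q - 3)*(q - 2)*(q - 2)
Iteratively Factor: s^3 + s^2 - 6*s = (s)*(s^2 + s - 6) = s*(s + 3)*(s - 2)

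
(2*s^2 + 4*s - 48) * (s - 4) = 2*s^3 - 4*s^2 - 64*s + 192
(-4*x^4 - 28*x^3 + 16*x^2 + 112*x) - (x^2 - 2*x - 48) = -4*x^4 - 28*x^3 + 15*x^2 + 114*x + 48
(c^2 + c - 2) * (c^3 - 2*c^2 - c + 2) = c^5 - c^4 - 5*c^3 + 5*c^2 + 4*c - 4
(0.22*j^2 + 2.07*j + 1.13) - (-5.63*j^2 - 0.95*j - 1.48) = 5.85*j^2 + 3.02*j + 2.61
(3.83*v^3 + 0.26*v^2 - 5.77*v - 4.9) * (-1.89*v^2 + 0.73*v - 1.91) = -7.2387*v^5 + 2.3045*v^4 + 3.7798*v^3 + 4.5523*v^2 + 7.4437*v + 9.359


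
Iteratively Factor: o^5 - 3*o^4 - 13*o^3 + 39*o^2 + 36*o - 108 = (o - 3)*(o^4 - 13*o^2 + 36) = (o - 3)*(o + 3)*(o^3 - 3*o^2 - 4*o + 12) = (o - 3)*(o - 2)*(o + 3)*(o^2 - o - 6) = (o - 3)^2*(o - 2)*(o + 3)*(o + 2)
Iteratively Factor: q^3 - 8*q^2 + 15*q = (q)*(q^2 - 8*q + 15) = q*(q - 5)*(q - 3)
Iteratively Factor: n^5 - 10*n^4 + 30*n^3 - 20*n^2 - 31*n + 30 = (n - 3)*(n^4 - 7*n^3 + 9*n^2 + 7*n - 10) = (n - 3)*(n - 1)*(n^3 - 6*n^2 + 3*n + 10) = (n - 5)*(n - 3)*(n - 1)*(n^2 - n - 2) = (n - 5)*(n - 3)*(n - 2)*(n - 1)*(n + 1)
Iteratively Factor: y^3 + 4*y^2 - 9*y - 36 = (y + 4)*(y^2 - 9) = (y - 3)*(y + 4)*(y + 3)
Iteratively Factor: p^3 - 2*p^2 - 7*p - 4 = (p - 4)*(p^2 + 2*p + 1) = (p - 4)*(p + 1)*(p + 1)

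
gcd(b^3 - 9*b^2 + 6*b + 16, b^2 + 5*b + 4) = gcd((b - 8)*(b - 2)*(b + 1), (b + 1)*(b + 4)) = b + 1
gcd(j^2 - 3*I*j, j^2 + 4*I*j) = j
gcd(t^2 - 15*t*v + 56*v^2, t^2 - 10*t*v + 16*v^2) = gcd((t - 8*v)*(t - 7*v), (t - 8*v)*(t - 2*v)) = t - 8*v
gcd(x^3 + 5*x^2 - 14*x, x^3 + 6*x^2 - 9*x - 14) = x^2 + 5*x - 14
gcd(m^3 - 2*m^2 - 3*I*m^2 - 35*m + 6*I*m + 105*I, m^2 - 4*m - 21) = m - 7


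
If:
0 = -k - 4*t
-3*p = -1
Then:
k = -4*t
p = 1/3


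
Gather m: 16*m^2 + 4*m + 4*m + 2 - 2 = 16*m^2 + 8*m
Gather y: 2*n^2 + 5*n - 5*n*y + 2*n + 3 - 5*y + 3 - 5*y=2*n^2 + 7*n + y*(-5*n - 10) + 6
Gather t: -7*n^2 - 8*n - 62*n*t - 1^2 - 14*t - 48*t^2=-7*n^2 - 8*n - 48*t^2 + t*(-62*n - 14) - 1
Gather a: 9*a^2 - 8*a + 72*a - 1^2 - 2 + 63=9*a^2 + 64*a + 60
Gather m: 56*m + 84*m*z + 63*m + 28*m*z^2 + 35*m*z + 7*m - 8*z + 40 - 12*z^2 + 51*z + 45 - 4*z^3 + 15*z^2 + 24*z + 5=m*(28*z^2 + 119*z + 126) - 4*z^3 + 3*z^2 + 67*z + 90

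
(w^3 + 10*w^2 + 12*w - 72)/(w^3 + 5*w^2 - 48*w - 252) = (w - 2)/(w - 7)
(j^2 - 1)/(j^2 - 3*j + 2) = (j + 1)/(j - 2)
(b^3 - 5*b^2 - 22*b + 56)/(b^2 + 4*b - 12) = (b^2 - 3*b - 28)/(b + 6)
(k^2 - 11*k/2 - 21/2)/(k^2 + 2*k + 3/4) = 2*(k - 7)/(2*k + 1)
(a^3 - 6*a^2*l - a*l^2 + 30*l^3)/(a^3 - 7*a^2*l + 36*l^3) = (a - 5*l)/(a - 6*l)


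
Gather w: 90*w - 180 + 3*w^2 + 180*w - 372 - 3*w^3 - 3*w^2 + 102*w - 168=-3*w^3 + 372*w - 720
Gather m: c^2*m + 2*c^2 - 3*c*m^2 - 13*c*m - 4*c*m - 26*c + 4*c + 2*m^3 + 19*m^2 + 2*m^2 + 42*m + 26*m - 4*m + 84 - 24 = 2*c^2 - 22*c + 2*m^3 + m^2*(21 - 3*c) + m*(c^2 - 17*c + 64) + 60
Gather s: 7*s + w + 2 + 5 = 7*s + w + 7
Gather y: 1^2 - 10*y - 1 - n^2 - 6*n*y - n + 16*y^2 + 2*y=-n^2 - n + 16*y^2 + y*(-6*n - 8)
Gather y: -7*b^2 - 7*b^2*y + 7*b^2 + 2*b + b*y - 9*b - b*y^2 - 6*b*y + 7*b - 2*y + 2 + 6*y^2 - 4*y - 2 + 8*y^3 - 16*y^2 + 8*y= 8*y^3 + y^2*(-b - 10) + y*(-7*b^2 - 5*b + 2)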